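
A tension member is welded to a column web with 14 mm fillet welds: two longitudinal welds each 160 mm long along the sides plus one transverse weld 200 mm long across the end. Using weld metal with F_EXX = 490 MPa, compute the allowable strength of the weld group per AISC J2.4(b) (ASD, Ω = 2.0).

t_e = 0.707 × 14 = 9.898 mm.
R_nwl = 0.6 × 490 × 9.898 × 320 × 10⁻³ = 931.2 kN (longitudinal, 2 welds).
R_nwt = 0.6 × 490 × 9.898 × 200 × 10⁻³ = 582 kN (transverse, base value).
(i) R_nwl + R_nwt = 1513 kN; (ii) 0.85 R_nwl + 1.5 R_nwt = 1665 kN.
R_n = max = 1665 kN [governs: (ii)]; R_n/Ω = 832.3 kN.

R_n/Ω ≈ 832 kN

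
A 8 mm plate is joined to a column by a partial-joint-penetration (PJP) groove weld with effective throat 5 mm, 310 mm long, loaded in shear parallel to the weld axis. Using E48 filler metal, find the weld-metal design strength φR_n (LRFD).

φR_n ≈ 335 kN

E48XX → F_EXX = 480 MPa.
Effective throat (given) t_e = 5 mm.
A_we = 5 × 310 = 1550 mm².
F_nw = 0.6 F_EXX = 288 MPa.
φR_n = 0.75 × 288 × 1550 × 10⁻³ = 334.8 kN.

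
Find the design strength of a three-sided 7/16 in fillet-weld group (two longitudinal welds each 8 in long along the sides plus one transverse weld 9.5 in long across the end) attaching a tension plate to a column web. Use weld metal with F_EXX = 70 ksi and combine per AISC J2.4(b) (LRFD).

t_e = 0.707 × 0.4375 = 0.3093 in.
R_nwl = 0.6 × 70 × 0.3093 × 16 = 207.9 kip (longitudinal, 2 welds).
R_nwt = 0.6 × 70 × 0.3093 × 9.5 = 123.4 kip (transverse, base value).
(i) R_nwl + R_nwt = 331.3 kip; (ii) 0.85 R_nwl + 1.5 R_nwt = 361.8 kip.
R_n = max = 361.8 kip [governs: (ii)]; φR_n = 271.4 kip.

φR_n ≈ 271 kip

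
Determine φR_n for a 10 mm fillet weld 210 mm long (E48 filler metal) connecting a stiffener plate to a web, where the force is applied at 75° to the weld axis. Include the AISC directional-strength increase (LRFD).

E48XX → F_EXX = 480 MPa.
t_e = 0.707 × 10 = 7.07 mm; A_we = 7.07 × 210 = 1485 mm².
Directional factor: 1.0 + 0.5 sin^1.5(75°) = 1.475.
F_nw = 0.6 × 480 × 1.475 = 424.7 MPa.
φR_n = 0.75 × 424.7 × 1485 × 10⁻³ = 472.9 kN.

φR_n ≈ 473 kN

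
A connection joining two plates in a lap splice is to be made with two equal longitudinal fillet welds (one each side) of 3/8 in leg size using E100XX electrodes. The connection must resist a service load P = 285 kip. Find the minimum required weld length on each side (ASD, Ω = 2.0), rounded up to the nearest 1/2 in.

E100XX → F_EXX = 100 ksi.
Throat t_e = 0.707 × 0.375 = 0.2651 in.
r_n/Ω = (0.6 × 100 × 0.2651) / 2.0 = 7.954 kip/in.
L_req = P / (r_n/Ω) = 285 / 7.954 = 35.83 in total.
Per side: 35.83 / 2 = 17.92 in.
Round up → use L = 18 in on each side.

L = 18 in on each side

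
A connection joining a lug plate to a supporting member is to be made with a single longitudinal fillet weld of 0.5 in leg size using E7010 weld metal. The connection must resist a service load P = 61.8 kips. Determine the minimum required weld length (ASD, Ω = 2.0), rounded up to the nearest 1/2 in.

E70XX → F_EXX = 70 ksi.
Throat t_e = 0.707 × 0.5 = 0.3535 in.
r_n/Ω = (0.6 × 70 × 0.3535) / 2.0 = 7.423 kip/in.
L_req = P / (r_n/Ω) = 61.8 / 7.423 = 8.325 in total.
Round up → use L = 8.5 in.

L = 8.5 in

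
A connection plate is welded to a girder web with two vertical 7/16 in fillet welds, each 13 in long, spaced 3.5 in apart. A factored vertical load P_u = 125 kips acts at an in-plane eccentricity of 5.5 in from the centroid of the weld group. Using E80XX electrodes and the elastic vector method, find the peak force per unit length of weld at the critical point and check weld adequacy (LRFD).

E80XX → F_EXX = 80 ksi.
Total weld length L_w = 26 in. Treat welds as unit-width lines.
Polar moment about centroid: J = 2[d³/12 + d(b/2)²] = 2[13³/12 + 13×1.75²] = 445.8 in³.
Direct shear f_v = P/L_w = 125 / 26 = 4.808 kip/in (vertical).
Torsion M = P·e = 125 × 5.5 = 687.5 kip·in.
Critical point at (x, y) = (1.75, 6.5) from centroid. f_tx = M·y/J = 10.02 kip/in; f_ty = M·x/J = 2.699 kip/in.
Resultant f_max = √[f_tx² + (f_v + f_ty)²] = √[10.02² + (4.808 + 2.699)²] = 12.52 kip/in.
Capacity per unit length: φr_n = 0.75 × 0.6 × 80 × (0.707 × 0.4375) = 11.14 kip/in.
12.52 > 11.14 → NOT adequate.

f_max ≈ 12.5 kip/in; NOT adequate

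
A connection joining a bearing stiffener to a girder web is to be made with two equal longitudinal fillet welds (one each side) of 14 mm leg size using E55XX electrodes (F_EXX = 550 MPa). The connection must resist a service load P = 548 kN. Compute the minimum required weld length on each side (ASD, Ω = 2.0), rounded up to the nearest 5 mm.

Throat t_e = 0.707 × 14 = 9.898 mm.
r_n/Ω = (0.6 × 550 × 9.898) / 2.0 = 1633 N/mm = 1.633 kN/mm.
L_req = P / (r_n/Ω) = 548 / 1.633 = 335.5 mm total.
Per side: 335.5 / 2 = 167.8 mm.
Round up → use L = 170 mm on each side.

L = 170 mm on each side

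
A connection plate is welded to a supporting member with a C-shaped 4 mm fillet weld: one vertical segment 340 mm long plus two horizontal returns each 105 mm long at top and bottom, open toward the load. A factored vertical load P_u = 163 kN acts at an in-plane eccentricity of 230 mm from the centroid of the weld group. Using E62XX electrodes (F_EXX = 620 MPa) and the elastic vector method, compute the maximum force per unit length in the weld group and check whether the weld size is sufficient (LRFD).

Total weld length L_w = 550 mm. Treat welds as unit-width lines.
Centroid: x̄ = 2×105×52.5 / 550 = 20.05 mm from the vertical weld.
Polar moment about centroid: J = I_x + I_y = [340³/12 + 2×105×170²] + [340×20.05² + 2(105³/12 + 105×32.45²)] = 9895000 mm³.
Direct shear f_v = P/L_w = 163×10³ / 550 = 296.4 N/mm (vertical).
Torsion M = P·e = 163×10³ × 230 = 37490000 N·mm.
Critical point at (x, y) = (84.95, 170) from centroid. f_tx = M·y/J = 644.1 N/mm; f_ty = M·x/J = 321.9 N/mm.
Resultant f_max = √[f_tx² + (f_v + f_ty)²] = √[644.1² + (296.4 + 321.9)²] = 892.8 N/mm.
Capacity per unit length: φr_n = 0.75 × 0.6 × 620 × (0.707 × 4) = 789 N/mm.
892.8 > 789 → NOT adequate.

f_max ≈ 893 N/mm; NOT adequate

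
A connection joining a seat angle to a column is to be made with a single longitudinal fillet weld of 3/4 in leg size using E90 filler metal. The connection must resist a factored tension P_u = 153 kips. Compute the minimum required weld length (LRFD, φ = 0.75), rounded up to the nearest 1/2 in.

L = 7.5 in

E90XX → F_EXX = 90 ksi.
Throat t_e = 0.707 × 0.75 = 0.5302 in.
φr_n = 0.75 × 0.6 × 90 × 0.5302 = 21.48 kips/in.
L_req = P_u / φr_n = 153 / 21.48 = 7.125 in total.
Round up → use L = 7.5 in.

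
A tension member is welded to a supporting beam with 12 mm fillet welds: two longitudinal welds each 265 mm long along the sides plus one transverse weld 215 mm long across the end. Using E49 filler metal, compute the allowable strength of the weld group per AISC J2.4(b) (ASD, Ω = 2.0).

E49XX → F_EXX = 490 MPa.
t_e = 0.707 × 12 = 8.484 mm.
R_nwl = 0.6 × 490 × 8.484 × 530 × 10⁻³ = 1322 kN (longitudinal, 2 welds).
R_nwt = 0.6 × 490 × 8.484 × 215 × 10⁻³ = 536.3 kN (transverse, base value).
(i) R_nwl + R_nwt = 1858 kN; (ii) 0.85 R_nwl + 1.5 R_nwt = 1928 kN.
R_n = max = 1928 kN [governs: (ii)]; R_n/Ω = 964 kN.

R_n/Ω ≈ 964 kN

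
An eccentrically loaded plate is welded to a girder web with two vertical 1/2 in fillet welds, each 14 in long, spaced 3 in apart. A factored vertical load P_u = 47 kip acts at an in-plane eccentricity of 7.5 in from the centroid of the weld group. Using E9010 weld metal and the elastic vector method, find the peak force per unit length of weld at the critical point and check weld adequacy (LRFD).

E90XX → F_EXX = 90 ksi.
Total weld length L_w = 28 in. Treat welds as unit-width lines.
Polar moment about centroid: J = 2[d³/12 + d(b/2)²] = 2[14³/12 + 14×1.5²] = 520.3 in³.
Direct shear f_v = P/L_w = 47 / 28 = 1.679 kip/in (vertical).
Torsion M = P·e = 47 × 7.5 = 352.5 kip·in.
Critical point at (x, y) = (1.5, 7) from centroid. f_tx = M·y/J = 4.742 kip/in; f_ty = M·x/J = 1.016 kip/in.
Resultant f_max = √[f_tx² + (f_v + f_ty)²] = √[4.742² + (1.679 + 1.016)²] = 5.454 kip/in.
Capacity per unit length: φr_n = 0.75 × 0.6 × 90 × (0.707 × 0.5) = 14.32 kip/in.
5.454 ≤ 14.32 → adequate.

f_max ≈ 5.45 kip/in; adequate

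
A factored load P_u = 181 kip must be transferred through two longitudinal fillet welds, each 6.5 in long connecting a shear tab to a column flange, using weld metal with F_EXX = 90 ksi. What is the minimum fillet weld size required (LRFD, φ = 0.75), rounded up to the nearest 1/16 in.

Total weld length L = 13 in.
Required throat t_e = P_u / (φ × 0.6 F_EXX × L) = 181 / (0.75 × 0.6 × 90 × 13) = 0.3438 in.
Required leg w = t_e / 0.707 = 0.4863 in → use 1/2 in.

w = 1/2 in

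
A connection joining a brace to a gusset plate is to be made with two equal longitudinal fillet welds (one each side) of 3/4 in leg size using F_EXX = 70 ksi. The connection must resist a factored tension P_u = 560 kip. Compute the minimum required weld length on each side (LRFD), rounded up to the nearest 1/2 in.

Throat t_e = 0.707 × 0.75 = 0.5302 in.
φr_n = 0.75 × 0.6 × 70 × 0.5302 = 16.7 kip/in.
L_req = P_u / φr_n = 560 / 16.7 = 33.53 in total.
Per side: 33.53 / 2 = 16.76 in.
Round up → use L = 17 in on each side.

L = 17 in on each side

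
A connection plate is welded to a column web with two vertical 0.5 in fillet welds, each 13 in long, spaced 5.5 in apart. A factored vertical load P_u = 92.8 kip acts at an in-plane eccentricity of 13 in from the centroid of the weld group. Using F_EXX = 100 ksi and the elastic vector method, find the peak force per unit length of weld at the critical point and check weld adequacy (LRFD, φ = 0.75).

f_max ≈ 16.8 kip/in; NOT adequate

Total weld length L_w = 26 in. Treat welds as unit-width lines.
Polar moment about centroid: J = 2[d³/12 + d(b/2)²] = 2[13³/12 + 13×2.75²] = 562.8 in³.
Direct shear f_v = P/L_w = 92.8 / 26 = 3.569 kip/in (vertical).
Torsion M = P·e = 92.8 × 13 = 1206.4 kip·in.
Critical point at (x, y) = (2.75, 6.5) from centroid. f_tx = M·y/J = 13.93 kip/in; f_ty = M·x/J = 5.895 kip/in.
Resultant f_max = √[f_tx² + (f_v + f_ty)²] = √[13.93² + (3.569 + 5.895)²] = 16.84 kip/in.
Capacity per unit length: φr_n = 0.75 × 0.6 × 100 × (0.707 × 0.5) = 15.91 kip/in.
16.84 > 15.91 → NOT adequate.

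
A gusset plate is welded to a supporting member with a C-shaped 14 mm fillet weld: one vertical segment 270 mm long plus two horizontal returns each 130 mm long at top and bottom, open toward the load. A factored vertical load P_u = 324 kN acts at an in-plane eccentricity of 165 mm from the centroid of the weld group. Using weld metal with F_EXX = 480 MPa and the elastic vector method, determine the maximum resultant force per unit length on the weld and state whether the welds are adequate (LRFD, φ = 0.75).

f_max ≈ 1660 N/mm; adequate

Total weld length L_w = 530 mm. Treat welds as unit-width lines.
Centroid: x̄ = 2×130×65 / 530 = 31.89 mm from the vertical weld.
Polar moment about centroid: J = I_x + I_y = [270³/12 + 2×130×135²] + [270×31.89² + 2(130³/12 + 130×33.11²)] = 7305000 mm³.
Direct shear f_v = P/L_w = 324×10³ / 530 = 611.3 N/mm (vertical).
Torsion M = P·e = 324×10³ × 165 = 53460000 N·mm.
Critical point at (x, y) = (98.11, 135) from centroid. f_tx = M·y/J = 988 N/mm; f_ty = M·x/J = 718.1 N/mm.
Resultant f_max = √[f_tx² + (f_v + f_ty)²] = √[988² + (611.3 + 718.1)²] = 1656 N/mm.
Capacity per unit length: φr_n = 0.75 × 0.6 × 480 × (0.707 × 14) = 2138 N/mm.
1656 ≤ 2138 → adequate.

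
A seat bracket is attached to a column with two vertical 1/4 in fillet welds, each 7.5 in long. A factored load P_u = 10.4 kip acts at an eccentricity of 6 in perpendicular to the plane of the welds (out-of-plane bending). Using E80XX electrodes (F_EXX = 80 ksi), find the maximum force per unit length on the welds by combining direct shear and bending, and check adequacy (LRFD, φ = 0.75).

f_max ≈ 3.4 kip/in; adequate

L_w = 2 × 7.5 = 15 in; section modulus (unit throat) S = 2 × L²/6 = 18.75 in².
Direct shear f_v = P/L_w = 10.4/15 = 0.6933 kip/in.
Moment M = P × e = 10.4 × 6 = 62.4 kip·in; bending f_b = M/S = 3.328 kip/in.
f_max = √(f_v² + f_b²) = √(0.6933² + 3.328²) = 3.399 kip/in.
φr_n = 0.75 × 0.6 × 80 × (0.707 × 0.25) = 6.363 kip/in → adequate.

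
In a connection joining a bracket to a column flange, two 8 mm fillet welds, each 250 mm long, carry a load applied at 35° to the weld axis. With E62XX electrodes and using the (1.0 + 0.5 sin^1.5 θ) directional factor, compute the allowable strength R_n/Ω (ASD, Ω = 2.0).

R_n/Ω ≈ 640 kN

E62XX → F_EXX = 620 MPa.
t_e = 0.707 × 8 = 5.656 mm; A_we = 5.656 × 500 = 2828 mm².
Directional factor: 1.0 + 0.5 sin^1.5(35°) = 1.217.
F_nw = 0.6 × 620 × 1.217 = 452.8 MPa.
R_n/Ω = (452.8 × 2828) / 2.0 × 10⁻³ = 640.3 kN.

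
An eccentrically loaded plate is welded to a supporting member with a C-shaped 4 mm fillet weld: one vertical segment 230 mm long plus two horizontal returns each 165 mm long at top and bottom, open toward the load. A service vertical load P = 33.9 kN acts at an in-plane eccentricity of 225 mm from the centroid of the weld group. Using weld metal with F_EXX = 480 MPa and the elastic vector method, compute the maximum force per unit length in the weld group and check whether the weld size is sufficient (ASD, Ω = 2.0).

f_max ≈ 224 N/mm; adequate

Total weld length L_w = 560 mm. Treat welds as unit-width lines.
Centroid: x̄ = 2×165×82.5 / 560 = 48.62 mm from the vertical weld.
Polar moment about centroid: J = I_x + I_y = [230³/12 + 2×165×115²] + [230×48.62² + 2(165³/12 + 165×33.88²)] = 7049000 mm³.
Direct shear f_v = P/L_w = 33.9×10³ / 560 = 60.54 N/mm (vertical).
Torsion M = P·e = 33.9×10³ × 225 = 7627500 N·mm.
Critical point at (x, y) = (116.4, 115) from centroid. f_tx = M·y/J = 124.4 N/mm; f_ty = M·x/J = 125.9 N/mm.
Resultant f_max = √[f_tx² + (f_v + f_ty)²] = √[124.4² + (60.54 + 125.9)²] = 224.2 N/mm.
Capacity per unit length: r_n/Ω = (1/2.0) × 0.6 × 480 × (0.707 × 4) = 407.2 N/mm.
224.2 ≤ 407.2 → adequate.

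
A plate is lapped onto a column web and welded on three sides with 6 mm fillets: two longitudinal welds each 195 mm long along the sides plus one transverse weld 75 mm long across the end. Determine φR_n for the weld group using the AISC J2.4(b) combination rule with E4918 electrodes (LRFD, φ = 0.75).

E49XX → F_EXX = 490 MPa.
t_e = 0.707 × 6 = 4.242 mm.
R_nwl = 0.6 × 490 × 4.242 × 390 × 10⁻³ = 486.4 kN (longitudinal, 2 welds).
R_nwt = 0.6 × 490 × 4.242 × 75 × 10⁻³ = 93.54 kN (transverse, base value).
(i) R_nwl + R_nwt = 579.9 kN; (ii) 0.85 R_nwl + 1.5 R_nwt = 553.7 kN.
R_n = max = 579.9 kN [governs: (i)]; φR_n = 434.9 kN.

φR_n ≈ 435 kN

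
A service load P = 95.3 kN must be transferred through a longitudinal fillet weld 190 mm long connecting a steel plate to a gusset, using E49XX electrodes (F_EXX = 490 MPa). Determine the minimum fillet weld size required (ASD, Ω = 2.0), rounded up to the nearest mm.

w = 5 mm

Total weld length L = 190 mm.
Required throat t_e = P × Ω / (0.6 F_EXX × L) = 95.3 × 2.0 / (0.6 × 490 × 190 × 10⁻³) = 3.412 mm.
Required leg w = t_e / 0.707 = 4.826 mm → use 5 mm.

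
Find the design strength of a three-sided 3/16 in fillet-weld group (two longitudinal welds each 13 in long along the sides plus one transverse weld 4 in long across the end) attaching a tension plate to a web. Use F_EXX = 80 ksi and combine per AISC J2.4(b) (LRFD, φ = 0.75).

t_e = 0.707 × 0.1875 = 0.1326 in.
R_nwl = 0.6 × 80 × 0.1326 × 26 = 165.4 kips (longitudinal, 2 welds).
R_nwt = 0.6 × 80 × 0.1326 × 4 = 25.45 kips (transverse, base value).
(i) R_nwl + R_nwt = 190.9 kips; (ii) 0.85 R_nwl + 1.5 R_nwt = 178.8 kips.
R_n = max = 190.9 kips [governs: (i)]; φR_n = 143.2 kips.

φR_n ≈ 143 kips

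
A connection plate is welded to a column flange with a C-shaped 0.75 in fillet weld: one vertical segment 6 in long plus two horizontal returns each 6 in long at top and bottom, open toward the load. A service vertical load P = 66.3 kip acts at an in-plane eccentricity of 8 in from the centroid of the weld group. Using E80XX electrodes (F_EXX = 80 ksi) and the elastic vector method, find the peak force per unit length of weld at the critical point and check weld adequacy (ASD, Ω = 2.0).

f_max ≈ 16.5 kip/in; NOT adequate

Total weld length L_w = 18 in. Treat welds as unit-width lines.
Centroid: x̄ = 2×6×3 / 18 = 2 in from the vertical weld.
Polar moment about centroid: J = I_x + I_y = [6³/12 + 2×6×3²] + [6×2² + 2(6³/12 + 6×1²)] = 198 in³.
Direct shear f_v = P/L_w = 66.3 / 18 = 3.683 kip/in (vertical).
Torsion M = P·e = 66.3 × 8 = 530.4 kip·in.
Critical point at (x, y) = (4, 3) from centroid. f_tx = M·y/J = 8.036 kip/in; f_ty = M·x/J = 10.72 kip/in.
Resultant f_max = √[f_tx² + (f_v + f_ty)²] = √[8.036² + (3.683 + 10.72)²] = 16.49 kip/in.
Capacity per unit length: r_n/Ω = (1/2.0) × 0.6 × 80 × (0.707 × 0.75) = 12.73 kip/in.
16.49 > 12.73 → NOT adequate.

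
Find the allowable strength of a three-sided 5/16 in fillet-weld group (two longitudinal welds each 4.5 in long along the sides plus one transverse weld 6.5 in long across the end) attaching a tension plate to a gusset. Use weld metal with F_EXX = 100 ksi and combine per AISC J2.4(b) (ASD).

t_e = 0.707 × 0.3125 = 0.2209 in.
R_nwl = 0.6 × 100 × 0.2209 × 9 = 119.3 kip (longitudinal, 2 welds).
R_nwt = 0.6 × 100 × 0.2209 × 6.5 = 86.17 kip (transverse, base value).
(i) R_nwl + R_nwt = 205.5 kip; (ii) 0.85 R_nwl + 1.5 R_nwt = 230.7 kip.
R_n = max = 230.7 kip [governs: (ii)]; R_n/Ω = 115.3 kip.

R_n/Ω ≈ 115 kip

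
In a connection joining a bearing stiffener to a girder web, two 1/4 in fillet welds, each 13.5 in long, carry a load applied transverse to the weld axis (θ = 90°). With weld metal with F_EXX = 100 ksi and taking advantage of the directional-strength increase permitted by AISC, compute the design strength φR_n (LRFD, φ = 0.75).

φR_n ≈ 322 kip

t_e = 0.707 × 0.25 = 0.1767 in; A_we = 0.1767 × 27 = 4.772 in².
Directional factor: 1.0 + 0.5 sin^1.5(90°) = 1.5.
F_nw = 0.6 × 100 × 1.5 = 90 ksi.
φR_n = 0.75 × 90 × 4.772 = 322.1 kip.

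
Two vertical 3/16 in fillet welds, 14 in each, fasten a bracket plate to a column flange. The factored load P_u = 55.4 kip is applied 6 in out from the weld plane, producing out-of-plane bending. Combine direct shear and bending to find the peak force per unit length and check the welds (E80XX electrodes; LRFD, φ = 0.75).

f_max ≈ 5.46 kip/in; NOT adequate

E80XX → F_EXX = 80 ksi.
L_w = 2 × 14 = 28 in; section modulus (unit throat) S = 2 × L²/6 = 65.33 in².
Direct shear f_v = P/L_w = 55.4/28 = 1.979 kip/in.
Moment M = P × e = 55.4 × 6 = 332.4 kip·in; bending f_b = M/S = 5.088 kip/in.
f_max = √(f_v² + f_b²) = √(1.979² + 5.088²) = 5.459 kip/in.
φr_n = 0.75 × 0.6 × 80 × (0.707 × 0.1875) = 4.772 kip/in → NOT adequate.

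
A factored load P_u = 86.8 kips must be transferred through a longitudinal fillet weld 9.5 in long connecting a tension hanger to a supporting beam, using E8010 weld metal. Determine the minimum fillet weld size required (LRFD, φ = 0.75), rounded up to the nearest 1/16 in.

E80XX → F_EXX = 80 ksi.
Total weld length L = 9.5 in.
Required throat t_e = P_u / (φ × 0.6 F_EXX × L) = 86.8 / (0.75 × 0.6 × 80 × 9.5) = 0.2538 in.
Required leg w = t_e / 0.707 = 0.359 in → use 3/8 in.

w = 3/8 in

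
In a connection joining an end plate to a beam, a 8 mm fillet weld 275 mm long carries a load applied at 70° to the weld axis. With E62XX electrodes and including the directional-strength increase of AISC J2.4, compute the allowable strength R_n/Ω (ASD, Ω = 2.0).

R_n/Ω ≈ 421 kN

E62XX → F_EXX = 620 MPa.
t_e = 0.707 × 8 = 5.656 mm; A_we = 5.656 × 275 = 1555 mm².
Directional factor: 1.0 + 0.5 sin^1.5(70°) = 1.455.
F_nw = 0.6 × 620 × 1.455 = 541.4 MPa.
R_n/Ω = (541.4 × 1555) / 2.0 × 10⁻³ = 421.1 kN.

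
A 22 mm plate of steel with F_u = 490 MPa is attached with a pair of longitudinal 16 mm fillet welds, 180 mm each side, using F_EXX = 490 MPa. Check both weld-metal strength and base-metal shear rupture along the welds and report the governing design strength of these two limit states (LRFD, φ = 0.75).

φR_n ≈ 898 kN (weld metal governs)

t_e = 0.707 × 16 = 11.31 mm; L = 360 mm.
Weld metal: φR_n = 0.75 × 0.6 × 490 × 11.31 × 360 × 10⁻³ = 897.9 kN.
Base metal (shear rupture): φR_n = 0.75 × 0.6 × 490 × 22 × 360 × 10⁻³ = 1746 kN.
Governing: weld metal.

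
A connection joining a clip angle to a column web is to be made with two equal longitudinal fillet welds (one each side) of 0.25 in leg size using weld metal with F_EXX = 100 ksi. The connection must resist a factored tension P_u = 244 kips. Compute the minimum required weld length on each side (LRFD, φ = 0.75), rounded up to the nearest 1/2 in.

L = 15.5 in on each side

Throat t_e = 0.707 × 0.25 = 0.1767 in.
φr_n = 0.75 × 0.6 × 100 × 0.1767 = 7.954 kips/in.
L_req = P_u / φr_n = 244 / 7.954 = 30.68 in total.
Per side: 30.68 / 2 = 15.34 in.
Round up → use L = 15.5 in on each side.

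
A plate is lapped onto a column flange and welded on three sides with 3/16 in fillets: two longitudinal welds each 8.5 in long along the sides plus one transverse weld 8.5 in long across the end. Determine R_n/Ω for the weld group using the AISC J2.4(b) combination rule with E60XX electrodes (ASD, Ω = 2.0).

R_n/Ω ≈ 64.9 kip

E60XX → F_EXX = 60 ksi.
t_e = 0.707 × 0.1875 = 0.1326 in.
R_nwl = 0.6 × 60 × 0.1326 × 17 = 81.13 kip (longitudinal, 2 welds).
R_nwt = 0.6 × 60 × 0.1326 × 8.5 = 40.56 kip (transverse, base value).
(i) R_nwl + R_nwt = 121.7 kip; (ii) 0.85 R_nwl + 1.5 R_nwt = 129.8 kip.
R_n = max = 129.8 kip [governs: (ii)]; R_n/Ω = 64.9 kip.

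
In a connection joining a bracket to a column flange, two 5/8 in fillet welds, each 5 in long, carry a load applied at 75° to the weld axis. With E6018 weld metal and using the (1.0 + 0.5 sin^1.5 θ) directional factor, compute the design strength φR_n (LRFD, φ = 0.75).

φR_n ≈ 176 kips

E60XX → F_EXX = 60 ksi.
t_e = 0.707 × 0.625 = 0.4419 in; A_we = 0.4419 × 10 = 4.419 in².
Directional factor: 1.0 + 0.5 sin^1.5(75°) = 1.475.
F_nw = 0.6 × 60 × 1.475 = 53.09 ksi.
φR_n = 0.75 × 53.09 × 4.419 = 175.9 kips.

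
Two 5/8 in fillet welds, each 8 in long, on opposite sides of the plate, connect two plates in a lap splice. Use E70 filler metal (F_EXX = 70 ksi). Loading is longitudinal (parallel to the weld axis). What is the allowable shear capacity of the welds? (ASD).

R_n/Ω ≈ 148 kips

Effective throat t_e = 0.707 × 0.625 = 0.4419 in.
Total length L = 16 in; A_we = 0.4419 × 16 = 7.07 in².
F_nw = 0.6 F_EXX = 0.6 × 70 = 42 ksi.
R_n = 42 × 7.07 = 296.9 kips; R_n/Ω = 296.9/2.0 = 148.5 kips.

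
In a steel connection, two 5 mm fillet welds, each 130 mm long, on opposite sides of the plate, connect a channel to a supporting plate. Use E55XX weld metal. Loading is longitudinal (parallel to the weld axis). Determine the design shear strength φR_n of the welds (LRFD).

E55XX → F_EXX = 550 MPa.
Effective throat t_e = 0.707 × 5 = 3.535 mm.
Total length L = 260 mm; A_we = 3.535 × 260 = 919.1 mm².
F_nw = 0.6 F_EXX = 0.6 × 550 = 330 MPa.
φR_n = 0.75 × 330 × 919.1 × 10⁻³ = 227.5 kN.

φR_n ≈ 227 kN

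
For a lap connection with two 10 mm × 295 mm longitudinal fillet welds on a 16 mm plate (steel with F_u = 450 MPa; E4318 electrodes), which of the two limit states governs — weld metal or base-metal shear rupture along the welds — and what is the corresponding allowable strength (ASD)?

E43XX → F_EXX = 430 MPa.
t_e = 0.707 × 10 = 7.07 mm; L = 590 mm.
Weld metal: R_n/Ω = (1/2.0) × 0.6 × 430 × 7.07 × 590 × 10⁻³ = 538.1 kN.
Base metal (shear rupture): R_n/Ω = (1/2.0) × 0.6 × 450 × 16 × 590 × 10⁻³ = 1274 kN.
Governing: weld metal.

R_n/Ω ≈ 538 kN (weld metal governs)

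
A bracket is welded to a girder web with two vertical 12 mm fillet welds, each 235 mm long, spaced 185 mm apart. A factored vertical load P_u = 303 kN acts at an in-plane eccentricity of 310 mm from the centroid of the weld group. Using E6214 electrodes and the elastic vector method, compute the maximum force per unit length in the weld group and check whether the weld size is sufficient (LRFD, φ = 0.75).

E62XX → F_EXX = 620 MPa.
Total weld length L_w = 470 mm. Treat welds as unit-width lines.
Polar moment about centroid: J = 2[d³/12 + d(b/2)²] = 2[235³/12 + 235×92.5²] = 6184000 mm³.
Direct shear f_v = P/L_w = 303×10³ / 470 = 644.7 N/mm (vertical).
Torsion M = P·e = 303×10³ × 310 = 93930000 N·mm.
Critical point at (x, y) = (92.5, 117.5) from centroid. f_tx = M·y/J = 1785 N/mm; f_ty = M·x/J = 1405 N/mm.
Resultant f_max = √[f_tx² + (f_v + f_ty)²] = √[1785² + (644.7 + 1405)²] = 2718 N/mm.
Capacity per unit length: φr_n = 0.75 × 0.6 × 620 × (0.707 × 12) = 2367 N/mm.
2718 > 2367 → NOT adequate.

f_max ≈ 2720 N/mm; NOT adequate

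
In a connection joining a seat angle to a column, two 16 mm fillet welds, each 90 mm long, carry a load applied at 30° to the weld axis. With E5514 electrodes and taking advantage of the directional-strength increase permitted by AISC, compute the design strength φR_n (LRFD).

E55XX → F_EXX = 550 MPa.
t_e = 0.707 × 16 = 11.31 mm; A_we = 11.31 × 180 = 2036 mm².
Directional factor: 1.0 + 0.5 sin^1.5(30°) = 1.177.
F_nw = 0.6 × 550 × 1.177 = 388.3 MPa.
φR_n = 0.75 × 388.3 × 2036 × 10⁻³ = 593 kN.

φR_n ≈ 593 kN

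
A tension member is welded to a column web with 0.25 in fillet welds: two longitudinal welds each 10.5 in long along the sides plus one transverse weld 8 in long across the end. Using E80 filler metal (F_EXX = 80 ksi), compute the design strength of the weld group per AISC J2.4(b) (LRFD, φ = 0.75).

t_e = 0.707 × 0.25 = 0.1767 in.
R_nwl = 0.6 × 80 × 0.1767 × 21 = 178.2 kips (longitudinal, 2 welds).
R_nwt = 0.6 × 80 × 0.1767 × 8 = 67.87 kips (transverse, base value).
(i) R_nwl + R_nwt = 246 kips; (ii) 0.85 R_nwl + 1.5 R_nwt = 253.2 kips.
R_n = max = 253.2 kips [governs: (ii)]; φR_n = 189.9 kips.

φR_n ≈ 190 kips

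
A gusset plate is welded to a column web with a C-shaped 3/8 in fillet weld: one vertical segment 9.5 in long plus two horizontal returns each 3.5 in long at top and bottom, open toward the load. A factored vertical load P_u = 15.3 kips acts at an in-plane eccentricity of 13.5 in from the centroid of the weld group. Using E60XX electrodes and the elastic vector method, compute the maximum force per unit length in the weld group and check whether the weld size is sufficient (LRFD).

E60XX → F_EXX = 60 ksi.
Total weld length L_w = 16.5 in. Treat welds as unit-width lines.
Centroid: x̄ = 2×3.5×1.75 / 16.5 = 0.7424 in from the vertical weld.
Polar moment about centroid: J = I_x + I_y = [9.5³/12 + 2×3.5×4.75²] + [9.5×0.7424² + 2(3.5³/12 + 3.5×1.008²)] = 248.9 in³.
Direct shear f_v = P/L_w = 15.3 / 16.5 = 0.9273 kip/in (vertical).
Torsion M = P·e = 15.3 × 13.5 = 206.55 kip·in.
Critical point at (x, y) = (2.758, 4.75) from centroid. f_tx = M·y/J = 3.942 kip/in; f_ty = M·x/J = 2.289 kip/in.
Resultant f_max = √[f_tx² + (f_v + f_ty)²] = √[3.942² + (0.9273 + 2.289)²] = 5.088 kip/in.
Capacity per unit length: φr_n = 0.75 × 0.6 × 60 × (0.707 × 0.375) = 7.158 kip/in.
5.088 ≤ 7.158 → adequate.

f_max ≈ 5.09 kip/in; adequate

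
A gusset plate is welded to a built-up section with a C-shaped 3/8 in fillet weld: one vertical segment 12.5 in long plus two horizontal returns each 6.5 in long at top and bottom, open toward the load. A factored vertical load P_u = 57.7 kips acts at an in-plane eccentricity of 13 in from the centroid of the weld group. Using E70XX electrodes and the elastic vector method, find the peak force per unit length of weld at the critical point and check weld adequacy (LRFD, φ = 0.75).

f_max ≈ 9.13 kip/in; NOT adequate

E70XX → F_EXX = 70 ksi.
Total weld length L_w = 25.5 in. Treat welds as unit-width lines.
Centroid: x̄ = 2×6.5×3.25 / 25.5 = 1.657 in from the vertical weld.
Polar moment about centroid: J = I_x + I_y = [12.5³/12 + 2×6.5×6.25²] + [12.5×1.657² + 2(6.5³/12 + 6.5×1.593²)] = 783.7 in³.
Direct shear f_v = P/L_w = 57.7 / 25.5 = 2.263 kip/in (vertical).
Torsion M = P·e = 57.7 × 13 = 750.1 kip·in.
Critical point at (x, y) = (4.843, 6.25) from centroid. f_tx = M·y/J = 5.982 kip/in; f_ty = M·x/J = 4.636 kip/in.
Resultant f_max = √[f_tx² + (f_v + f_ty)²] = √[5.982² + (2.263 + 4.636)²] = 9.131 kip/in.
Capacity per unit length: φr_n = 0.75 × 0.6 × 70 × (0.707 × 0.375) = 8.351 kip/in.
9.131 > 8.351 → NOT adequate.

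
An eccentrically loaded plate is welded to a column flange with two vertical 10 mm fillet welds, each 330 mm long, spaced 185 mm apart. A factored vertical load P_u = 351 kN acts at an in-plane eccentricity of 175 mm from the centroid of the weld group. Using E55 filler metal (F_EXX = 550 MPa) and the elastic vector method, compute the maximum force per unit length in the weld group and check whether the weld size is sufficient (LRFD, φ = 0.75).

f_max ≈ 1340 N/mm; adequate

Total weld length L_w = 660 mm. Treat welds as unit-width lines.
Polar moment about centroid: J = 2[d³/12 + d(b/2)²] = 2[330³/12 + 330×92.5²] = 11640000 mm³.
Direct shear f_v = P/L_w = 351×10³ / 660 = 531.8 N/mm (vertical).
Torsion M = P·e = 351×10³ × 175 = 61425000 N·mm.
Critical point at (x, y) = (92.5, 165) from centroid. f_tx = M·y/J = 871 N/mm; f_ty = M·x/J = 488.3 N/mm.
Resultant f_max = √[f_tx² + (f_v + f_ty)²] = √[871² + (531.8 + 488.3)²] = 1341 N/mm.
Capacity per unit length: φr_n = 0.75 × 0.6 × 550 × (0.707 × 10) = 1750 N/mm.
1341 ≤ 1750 → adequate.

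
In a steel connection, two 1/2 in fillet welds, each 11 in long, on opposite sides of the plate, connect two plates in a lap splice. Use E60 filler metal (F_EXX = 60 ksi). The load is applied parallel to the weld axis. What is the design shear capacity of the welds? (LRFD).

φR_n ≈ 210 kips

Effective throat t_e = 0.707 × 0.5 = 0.3535 in.
Total length L = 22 in; A_we = 0.3535 × 22 = 7.777 in².
F_nw = 0.6 F_EXX = 0.6 × 60 = 36 ksi.
φR_n = 0.75 × 36 × 7.777 = 210 kips.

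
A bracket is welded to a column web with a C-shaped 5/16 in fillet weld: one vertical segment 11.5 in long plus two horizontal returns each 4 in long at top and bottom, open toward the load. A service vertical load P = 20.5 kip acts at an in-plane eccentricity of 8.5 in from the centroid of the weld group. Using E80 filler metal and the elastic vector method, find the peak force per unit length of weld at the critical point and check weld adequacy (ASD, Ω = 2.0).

f_max ≈ 3.36 kip/in; adequate

E80XX → F_EXX = 80 ksi.
Total weld length L_w = 19.5 in. Treat welds as unit-width lines.
Centroid: x̄ = 2×4×2 / 19.5 = 0.8205 in from the vertical weld.
Polar moment about centroid: J = I_x + I_y = [11.5³/12 + 2×4×5.75²] + [11.5×0.8205² + 2(4³/12 + 4×1.179²)] = 420.8 in³.
Direct shear f_v = P/L_w = 20.5 / 19.5 = 1.051 kip/in (vertical).
Torsion M = P·e = 20.5 × 8.5 = 174.25 kip·in.
Critical point at (x, y) = (3.179, 5.75) from centroid. f_tx = M·y/J = 2.381 kip/in; f_ty = M·x/J = 1.317 kip/in.
Resultant f_max = √[f_tx² + (f_v + f_ty)²] = √[2.381² + (1.051 + 1.317)²] = 3.358 kip/in.
Capacity per unit length: r_n/Ω = (1/2.0) × 0.6 × 80 × (0.707 × 0.3125) = 5.302 kip/in.
3.358 ≤ 5.302 → adequate.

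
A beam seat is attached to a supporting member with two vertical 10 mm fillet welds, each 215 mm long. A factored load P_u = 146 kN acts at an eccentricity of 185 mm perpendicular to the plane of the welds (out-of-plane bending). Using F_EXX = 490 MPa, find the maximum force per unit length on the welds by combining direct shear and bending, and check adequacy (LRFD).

L_w = 2 × 215 = 430 mm; section modulus (unit throat) S = 2 × L²/6 = 15410 mm².
Direct shear f_v = P/L_w = 146×10³/430 = 339.5 N/mm.
Moment M = P × e = 146×10³ × 185 = 27010000 N·mm; bending f_b = M/S = 1753 N/mm.
f_max = √(f_v² + f_b²) = √(339.5² + 1753²) = 1786 N/mm.
φr_n = 0.75 × 0.6 × 490 × (0.707 × 10) = 1559 N/mm → NOT adequate.

f_max ≈ 1790 N/mm; NOT adequate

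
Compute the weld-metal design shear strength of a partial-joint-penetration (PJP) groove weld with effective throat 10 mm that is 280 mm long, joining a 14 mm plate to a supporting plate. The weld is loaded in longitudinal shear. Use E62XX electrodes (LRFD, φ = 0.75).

E62XX → F_EXX = 620 MPa.
Effective throat (given) t_e = 10 mm.
A_we = 10 × 280 = 2800 mm².
F_nw = 0.6 F_EXX = 372 MPa.
φR_n = 0.75 × 372 × 2800 × 10⁻³ = 781.2 kN.

φR_n ≈ 781 kN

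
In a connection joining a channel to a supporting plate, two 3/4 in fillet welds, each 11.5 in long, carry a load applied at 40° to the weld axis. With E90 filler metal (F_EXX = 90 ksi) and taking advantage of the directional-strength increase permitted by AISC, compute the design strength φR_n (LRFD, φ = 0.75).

t_e = 0.707 × 0.75 = 0.5302 in; A_we = 0.5302 × 23 = 12.2 in².
Directional factor: 1.0 + 0.5 sin^1.5(40°) = 1.258.
F_nw = 0.6 × 90 × 1.258 = 67.91 ksi.
φR_n = 0.75 × 67.91 × 12.2 = 621.2 kips.

φR_n ≈ 621 kips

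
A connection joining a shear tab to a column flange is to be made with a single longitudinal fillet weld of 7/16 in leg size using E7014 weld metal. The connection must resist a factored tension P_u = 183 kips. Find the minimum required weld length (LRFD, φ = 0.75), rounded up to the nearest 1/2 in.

E70XX → F_EXX = 70 ksi.
Throat t_e = 0.707 × 0.4375 = 0.3093 in.
φr_n = 0.75 × 0.6 × 70 × 0.3093 = 9.743 kips/in.
L_req = P_u / φr_n = 183 / 9.743 = 18.78 in total.
Round up → use L = 19 in.

L = 19 in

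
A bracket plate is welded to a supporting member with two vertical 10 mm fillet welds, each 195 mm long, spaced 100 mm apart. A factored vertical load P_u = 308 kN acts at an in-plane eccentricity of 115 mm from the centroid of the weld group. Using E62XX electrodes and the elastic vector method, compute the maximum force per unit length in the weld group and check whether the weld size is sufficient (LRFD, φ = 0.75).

f_max ≈ 2230 N/mm; NOT adequate

E62XX → F_EXX = 620 MPa.
Total weld length L_w = 390 mm. Treat welds as unit-width lines.
Polar moment about centroid: J = 2[d³/12 + d(b/2)²] = 2[195³/12 + 195×50²] = 2211000 mm³.
Direct shear f_v = P/L_w = 308×10³ / 390 = 789.7 N/mm (vertical).
Torsion M = P·e = 308×10³ × 115 = 35420000 N·mm.
Critical point at (x, y) = (50, 97.5) from centroid. f_tx = M·y/J = 1562 N/mm; f_ty = M·x/J = 801.1 N/mm.
Resultant f_max = √[f_tx² + (f_v + f_ty)²] = √[1562² + (789.7 + 801.1)²] = 2230 N/mm.
Capacity per unit length: φr_n = 0.75 × 0.6 × 620 × (0.707 × 10) = 1973 N/mm.
2230 > 1973 → NOT adequate.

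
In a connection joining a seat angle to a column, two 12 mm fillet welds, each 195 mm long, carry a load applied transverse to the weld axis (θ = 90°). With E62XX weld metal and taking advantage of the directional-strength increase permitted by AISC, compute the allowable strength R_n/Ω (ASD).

R_n/Ω ≈ 923 kN

E62XX → F_EXX = 620 MPa.
t_e = 0.707 × 12 = 8.484 mm; A_we = 8.484 × 390 = 3309 mm².
Directional factor: 1.0 + 0.5 sin^1.5(90°) = 1.5.
F_nw = 0.6 × 620 × 1.5 = 558 MPa.
R_n/Ω = (558 × 3309) / 2.0 × 10⁻³ = 923.1 kN.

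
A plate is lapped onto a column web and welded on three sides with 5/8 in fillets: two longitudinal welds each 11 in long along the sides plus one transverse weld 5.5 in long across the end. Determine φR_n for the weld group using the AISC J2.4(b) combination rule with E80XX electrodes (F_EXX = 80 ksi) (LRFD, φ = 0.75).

t_e = 0.707 × 0.625 = 0.4419 in.
R_nwl = 0.6 × 80 × 0.4419 × 22 = 466.6 kip (longitudinal, 2 welds).
R_nwt = 0.6 × 80 × 0.4419 × 5.5 = 116.7 kip (transverse, base value).
(i) R_nwl + R_nwt = 583.3 kip; (ii) 0.85 R_nwl + 1.5 R_nwt = 571.6 kip.
R_n = max = 583.3 kip [governs: (i)]; φR_n = 437.5 kip.

φR_n ≈ 437 kip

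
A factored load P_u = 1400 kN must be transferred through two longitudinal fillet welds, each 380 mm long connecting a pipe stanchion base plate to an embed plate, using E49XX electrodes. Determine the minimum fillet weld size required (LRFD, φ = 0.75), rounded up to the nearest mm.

E49XX → F_EXX = 490 MPa.
Total weld length L = 760 mm.
Required throat t_e = P_u / (φ × 0.6 F_EXX × L) = 1400 / (0.75 × 0.6 × 490 × 760 × 10⁻³) = 8.354 mm.
Required leg w = t_e / 0.707 = 11.82 mm → use 12 mm.

w = 12 mm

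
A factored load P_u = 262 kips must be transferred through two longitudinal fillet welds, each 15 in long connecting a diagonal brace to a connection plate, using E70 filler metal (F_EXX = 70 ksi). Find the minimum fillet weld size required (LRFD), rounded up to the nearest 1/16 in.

Total weld length L = 30 in.
Required throat t_e = P_u / (φ × 0.6 F_EXX × L) = 262 / (0.75 × 0.6 × 70 × 30) = 0.2772 in.
Required leg w = t_e / 0.707 = 0.3921 in → use 7/16 in.

w = 7/16 in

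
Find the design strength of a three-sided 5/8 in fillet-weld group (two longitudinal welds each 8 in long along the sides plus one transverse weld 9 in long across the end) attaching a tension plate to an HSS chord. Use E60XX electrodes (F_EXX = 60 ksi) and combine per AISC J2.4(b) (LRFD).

φR_n ≈ 323 kips

t_e = 0.707 × 0.625 = 0.4419 in.
R_nwl = 0.6 × 60 × 0.4419 × 16 = 254.5 kips (longitudinal, 2 welds).
R_nwt = 0.6 × 60 × 0.4419 × 9 = 143.2 kips (transverse, base value).
(i) R_nwl + R_nwt = 397.7 kips; (ii) 0.85 R_nwl + 1.5 R_nwt = 431.1 kips.
R_n = max = 431.1 kips [governs: (ii)]; φR_n = 323.3 kips.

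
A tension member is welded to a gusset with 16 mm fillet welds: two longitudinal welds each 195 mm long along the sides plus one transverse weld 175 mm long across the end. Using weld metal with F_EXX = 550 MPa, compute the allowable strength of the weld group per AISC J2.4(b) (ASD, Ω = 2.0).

R_n/Ω ≈ 1110 kN

t_e = 0.707 × 16 = 11.31 mm.
R_nwl = 0.6 × 550 × 11.31 × 390 × 10⁻³ = 1456 kN (longitudinal, 2 welds).
R_nwt = 0.6 × 550 × 11.31 × 175 × 10⁻³ = 653.3 kN (transverse, base value).
(i) R_nwl + R_nwt = 2109 kN; (ii) 0.85 R_nwl + 1.5 R_nwt = 2217 kN.
R_n = max = 2217 kN [governs: (ii)]; R_n/Ω = 1109 kN.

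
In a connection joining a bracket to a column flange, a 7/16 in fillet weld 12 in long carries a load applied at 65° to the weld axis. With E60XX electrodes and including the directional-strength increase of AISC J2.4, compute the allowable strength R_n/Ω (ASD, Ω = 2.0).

E60XX → F_EXX = 60 ksi.
t_e = 0.707 × 0.4375 = 0.3093 in; A_we = 0.3093 × 12 = 3.712 in².
Directional factor: 1.0 + 0.5 sin^1.5(65°) = 1.431.
F_nw = 0.6 × 60 × 1.431 = 51.53 ksi.
R_n/Ω = (51.53 × 3.712) / 2.0 = 95.63 kip.

R_n/Ω ≈ 95.6 kip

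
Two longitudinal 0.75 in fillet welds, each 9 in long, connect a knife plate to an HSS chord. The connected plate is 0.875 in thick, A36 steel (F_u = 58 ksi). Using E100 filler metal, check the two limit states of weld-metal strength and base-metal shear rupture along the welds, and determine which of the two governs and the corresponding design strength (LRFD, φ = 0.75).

E100XX → F_EXX = 100 ksi.
t_e = 0.707 × 0.75 = 0.5302 in; L = 18 in.
Weld metal: φR_n = 0.75 × 0.6 × 100 × 0.5302 × 18 = 429.5 kips.
Base metal (shear rupture): φR_n = 0.75 × 0.6 × 58 × 0.875 × 18 = 411.1 kips.
Governing: base-metal shear rupture.

φR_n ≈ 411 kips (base-metal shear rupture governs)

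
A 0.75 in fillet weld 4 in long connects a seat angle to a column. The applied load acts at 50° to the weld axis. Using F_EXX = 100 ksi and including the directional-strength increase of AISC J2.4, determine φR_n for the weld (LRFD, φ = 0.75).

φR_n ≈ 127 kips

t_e = 0.707 × 0.75 = 0.5302 in; A_we = 0.5302 × 4 = 2.121 in².
Directional factor: 1.0 + 0.5 sin^1.5(50°) = 1.335.
F_nw = 0.6 × 100 × 1.335 = 80.11 ksi.
φR_n = 0.75 × 80.11 × 2.121 = 127.4 kips.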